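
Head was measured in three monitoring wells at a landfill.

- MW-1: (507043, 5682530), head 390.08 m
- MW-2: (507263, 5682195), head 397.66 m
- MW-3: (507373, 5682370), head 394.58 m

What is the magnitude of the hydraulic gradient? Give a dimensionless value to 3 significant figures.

0.0204

With h = a·x + b·y + c and MW-1 as origin, the differences give:
  220·a + (-335)·b = +7.58
  330·a + (-160)·b = +4.50
Eliminate b (×(-160) and ×(-335), subtract): 75350·a = 294.700 → a = ∂h/∂x = +0.003911
Back-substitute: b = ∂h/∂y = -0.02006.
|∇h| = √(0.003911² + -0.02006²) = 0.02044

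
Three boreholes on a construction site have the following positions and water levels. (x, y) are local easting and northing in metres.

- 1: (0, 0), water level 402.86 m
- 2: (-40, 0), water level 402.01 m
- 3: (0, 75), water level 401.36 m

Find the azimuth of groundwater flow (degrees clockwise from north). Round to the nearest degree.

313°

∂h/∂x = (402.01 − 402.86) / (-40 − 0) = +0.02125
∂h/∂y = (401.36 − 402.86) / (75 − 0) = -0.02000
Flow direction (−∇h) has components (-0.02125 E, +0.02000 N).
Azimuth = atan2(E, N) = atan2(-0.02125, +0.02000) = 313.3° ≈ 313°.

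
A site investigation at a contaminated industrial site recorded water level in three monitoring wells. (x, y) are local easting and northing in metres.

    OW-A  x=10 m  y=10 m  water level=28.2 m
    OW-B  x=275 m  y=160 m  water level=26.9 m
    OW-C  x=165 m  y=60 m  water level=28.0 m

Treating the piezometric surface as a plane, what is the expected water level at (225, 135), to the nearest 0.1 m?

With h = a·x + b·y + c and OW-A as origin, the differences give:
  265·a + 150·b = -1.3
  155·a + 50·b = -0.2
Eliminate b (×50 and ×150, subtract): -10000·a = -35.00 → a = ∂h/∂x = +0.003500
Back-substitute: b = ∂h/∂y = -0.01485.
h(225, 135) = 28.2 + (+0.003500)·(215) + (-0.01485)·(125) = 28.2 +0.753 -1.856 = 27.096 m.

27.1 m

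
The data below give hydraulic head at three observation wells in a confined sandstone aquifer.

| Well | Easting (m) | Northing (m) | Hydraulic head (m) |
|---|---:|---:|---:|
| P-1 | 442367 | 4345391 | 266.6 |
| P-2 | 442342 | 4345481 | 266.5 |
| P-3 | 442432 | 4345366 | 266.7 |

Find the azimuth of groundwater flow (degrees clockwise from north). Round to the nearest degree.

With h = a·x + b·y + c and P-1 as origin, the differences give:
  (-25)·a + 90·b = -0.1
  65·a + (-25)·b = +0.1
Eliminate b (×(-25) and ×90, subtract): -5225·a = -6.50 → a = ∂h/∂x = +0.001244
Back-substitute: b = ∂h/∂y = -0.0007656.
Flow direction (−∇h) has components (-0.001244 E, +0.0007656 N).
Azimuth = atan2(E, N) = atan2(-0.001244, +0.0007656) = 301.6° ≈ 302°.

302°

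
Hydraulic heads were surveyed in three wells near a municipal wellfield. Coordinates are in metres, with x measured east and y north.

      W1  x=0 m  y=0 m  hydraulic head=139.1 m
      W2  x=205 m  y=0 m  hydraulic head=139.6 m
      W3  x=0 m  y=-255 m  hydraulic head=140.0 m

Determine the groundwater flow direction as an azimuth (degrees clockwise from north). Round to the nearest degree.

325°

∂h/∂x = (139.6 − 139.1) / (205 − 0) = +0.002439
∂h/∂y = (140.0 − 139.1) / (-255 − 0) = -0.003529
Flow direction (−∇h) has components (-0.002439 E, +0.003529 N).
Azimuth = atan2(E, N) = atan2(-0.002439, +0.003529) = 325.4° ≈ 325°.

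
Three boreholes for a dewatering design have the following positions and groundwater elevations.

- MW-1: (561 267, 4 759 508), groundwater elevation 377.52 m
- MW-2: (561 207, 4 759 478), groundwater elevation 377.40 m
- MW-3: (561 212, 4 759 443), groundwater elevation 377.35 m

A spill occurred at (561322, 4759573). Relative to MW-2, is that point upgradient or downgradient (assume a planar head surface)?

upgradient

With h = a·x + b·y + c and MW-1 as origin, the differences give:
  (-60)·a + (-30)·b = -0.12
  (-55)·a + (-65)·b = -0.17
Eliminate b (×(-65) and ×(-30), subtract): 2250·a = 2.700 → a = ∂h/∂x = +0.001200
Back-substitute: b = ∂h/∂y = +0.001600.
Head at (561322, 4759573) = 377.52 + (+0.001200)·(55) + (+0.001600)·(65) = 377.69 m.
That is higher than the 377.40 m at MW-2, so the point is upgradient.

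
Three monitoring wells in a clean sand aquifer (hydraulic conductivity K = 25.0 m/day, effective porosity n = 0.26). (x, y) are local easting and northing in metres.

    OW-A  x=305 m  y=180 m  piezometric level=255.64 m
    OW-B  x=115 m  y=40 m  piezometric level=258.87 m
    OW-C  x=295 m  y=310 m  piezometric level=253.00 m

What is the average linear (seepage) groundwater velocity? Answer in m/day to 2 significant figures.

Three-point gradient (reference OW-A): Δ to OW-B = (-190, -140, +3.23), Δ to OW-C = (-10, 130, -2.64).
∂h/∂x = -0.001927, ∂h/∂y = -0.02046 (det = -26100).
|∇h| = √(-0.001927² + -0.02046²) = 0.02055
Seepage velocity v = K·i/n = 25.0 × 0.02055 / 0.26 = 1.976 m/day.

2.0 m/day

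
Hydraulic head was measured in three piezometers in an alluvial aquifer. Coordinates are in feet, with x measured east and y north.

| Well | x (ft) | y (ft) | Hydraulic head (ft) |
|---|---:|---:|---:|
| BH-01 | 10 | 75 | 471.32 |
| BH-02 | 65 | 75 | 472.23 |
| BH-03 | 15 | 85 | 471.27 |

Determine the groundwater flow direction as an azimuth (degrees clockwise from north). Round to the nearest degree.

309°

Three-point gradient (reference BH-01): Δ to BH-02 = (55, 0, +0.91), Δ to BH-03 = (5, 10, -0.05).
∂h/∂x = +0.01655, ∂h/∂y = -0.01327 (det = 550).
Flow direction (−∇h) has components (-0.01655 E, +0.01327 N).
Azimuth = atan2(E, N) = atan2(-0.01655, +0.01327) = 308.7° ≈ 309°.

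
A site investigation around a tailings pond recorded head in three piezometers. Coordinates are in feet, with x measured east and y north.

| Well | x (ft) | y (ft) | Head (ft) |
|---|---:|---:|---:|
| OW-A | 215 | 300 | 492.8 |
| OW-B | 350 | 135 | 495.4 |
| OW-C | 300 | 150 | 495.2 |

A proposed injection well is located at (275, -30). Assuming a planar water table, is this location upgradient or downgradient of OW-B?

upgradient

Differences from OW-A: to OW-B (Δx, Δy, Δh) = (135, -165, +2.6); to OW-C = (85, -150, +2.4).
Solve a·Δx + b·Δy = Δh: det = 135·(-150) − 85·(-165) = -6225.
∂h/∂x = [(+2.6)·(-150) − (+2.4)·(-165)] / -6225 = -0.0009639
∂h/∂y = [135·(+2.4) − 85·(+2.6)] / -6225 = -0.01655
Head at (275, -30) = 492.8 + (-0.0009639)·(60) + (-0.01655)·(-330) = 498.20 ft.
That is higher than the 495.4 ft at OW-B, so the point is upgradient.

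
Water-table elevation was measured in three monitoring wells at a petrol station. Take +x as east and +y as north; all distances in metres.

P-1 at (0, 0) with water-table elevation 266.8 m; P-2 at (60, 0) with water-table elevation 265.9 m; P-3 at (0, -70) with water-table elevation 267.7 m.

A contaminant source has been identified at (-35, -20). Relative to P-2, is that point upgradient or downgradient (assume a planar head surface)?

∂h/∂x = (265.9 − 266.8) / (60 − 0) = -0.01500
∂h/∂y = (267.7 − 266.8) / (-70 − 0) = -0.01286
Head at (-35, -20) = 266.8 + (-0.01500)·(-35) + (-0.01286)·(-20) = 267.58 m.
That is higher than the 265.9 m at P-2, so the point is upgradient.

upgradient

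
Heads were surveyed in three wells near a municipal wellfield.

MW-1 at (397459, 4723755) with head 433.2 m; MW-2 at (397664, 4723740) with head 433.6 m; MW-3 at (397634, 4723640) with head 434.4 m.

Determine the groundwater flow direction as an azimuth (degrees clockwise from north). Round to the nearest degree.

Three-point gradient (reference MW-1): Δ to MW-2 = (205, -15, +0.4), Δ to MW-3 = (175, -115, +1.2).
∂h/∂x = +0.001337, ∂h/∂y = -0.008401 (det = -20950).
Flow direction (−∇h) has components (-0.001337 E, +0.008401 N).
Azimuth = atan2(E, N) = atan2(-0.001337, +0.008401) = 351.0° ≈ 351°.

351°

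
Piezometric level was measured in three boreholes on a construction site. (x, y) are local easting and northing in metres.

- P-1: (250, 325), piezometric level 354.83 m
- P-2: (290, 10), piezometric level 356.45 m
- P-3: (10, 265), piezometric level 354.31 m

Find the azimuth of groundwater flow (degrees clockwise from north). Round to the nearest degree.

Taking P-1 as reference: P-2−P-1 = (40, -315, +1.62); P-3−P-1 = (-240, -60, -0.52).
Determinant of the coordinate differences = 40·(-60) − (-240)·(-315) = -78000.
∂h/∂x = [(+1.62)·(-60) − (-0.52)·(-315)] / -78000 = +0.003346
∂h/∂y = [40·(-0.52) − (-240)·(+1.62)] / -78000 = -0.004718
Flow direction (−∇h) has components (-0.003346 E, +0.004718 N).
Azimuth = atan2(E, N) = atan2(-0.003346, +0.004718) = 324.7° ≈ 325°.

325°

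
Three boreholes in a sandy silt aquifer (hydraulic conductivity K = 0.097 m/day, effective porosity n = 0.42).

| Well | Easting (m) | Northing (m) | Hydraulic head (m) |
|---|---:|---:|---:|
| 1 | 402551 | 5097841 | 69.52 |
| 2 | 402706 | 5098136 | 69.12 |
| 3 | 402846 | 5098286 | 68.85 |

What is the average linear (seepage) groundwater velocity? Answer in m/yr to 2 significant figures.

0.11 m/yr

Three-point gradient (reference 1): Δ to 2 = (155, 295, -0.40), Δ to 3 = (295, 445, -0.67).
∂h/∂x = -0.001089, ∂h/∂y = -0.0007839 (det = -18050).
|∇h| = √(-0.001089² + -0.0007839²) = 0.001342
Seepage velocity v = K·i/n = 0.097 × 0.001342 / 0.42 = 0.0003099 m/day = 0.1132 m/yr.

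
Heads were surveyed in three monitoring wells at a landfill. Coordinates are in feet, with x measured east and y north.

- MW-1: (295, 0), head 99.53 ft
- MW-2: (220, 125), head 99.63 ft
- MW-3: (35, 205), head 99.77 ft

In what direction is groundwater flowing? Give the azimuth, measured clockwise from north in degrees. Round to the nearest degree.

With h = a·x + b·y + c and MW-1 as origin, the differences give:
  (-75)·a + 125·b = +0.10
  (-260)·a + 205·b = +0.24
Eliminate b (×205 and ×125, subtract): 17125·a = -9.500 → a = ∂h/∂x = -0.0005547
Back-substitute: b = ∂h/∂y = +0.0004672.
Flow direction (−∇h) has components (+0.0005547 E, -0.0004672 N).
Azimuth = atan2(E, N) = atan2(+0.0005547, -0.0004672) = 130.1° ≈ 130°.

130°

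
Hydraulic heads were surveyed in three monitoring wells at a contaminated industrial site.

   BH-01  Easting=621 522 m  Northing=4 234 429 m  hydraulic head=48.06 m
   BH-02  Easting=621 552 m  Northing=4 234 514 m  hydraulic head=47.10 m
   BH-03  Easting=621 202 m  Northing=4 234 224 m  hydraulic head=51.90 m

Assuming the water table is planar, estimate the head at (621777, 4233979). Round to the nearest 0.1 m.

50.6 m

Differences from BH-01: to BH-02 (Δx, Δy, Δh) = (30, 85, -0.96); to BH-03 = (-320, -205, +3.84).
Solve a·Δx + b·Δy = Δh: det = 30·(-205) − (-320)·85 = 21050.
∂h/∂x = [(-0.96)·(-205) − (+3.84)·85] / 21050 = -0.006157
∂h/∂y = [30·(+3.84) − (-320)·(-0.96)] / 21050 = -0.009121
h(621777, 4233979) = 48.06 + (-0.006157)·(255) + (-0.009121)·(-450) = 48.06 -1.570 +4.105 = 50.595 m.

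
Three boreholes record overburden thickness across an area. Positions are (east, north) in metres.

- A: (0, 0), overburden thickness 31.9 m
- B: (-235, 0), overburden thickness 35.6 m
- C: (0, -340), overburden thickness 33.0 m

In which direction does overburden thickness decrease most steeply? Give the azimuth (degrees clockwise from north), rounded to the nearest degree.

078°

∂d/∂x = (35.6 − 31.9) / (-235 − 0) = -0.01574
∂d/∂y = (33.0 − 31.9) / (-340 − 0) = -0.003235
Steepest decrease is along −∇f: components (+0.01574 E, +0.003235 N).
Azimuth = atan2(+0.01574, +0.003235) = 78.4° ≈ 078°.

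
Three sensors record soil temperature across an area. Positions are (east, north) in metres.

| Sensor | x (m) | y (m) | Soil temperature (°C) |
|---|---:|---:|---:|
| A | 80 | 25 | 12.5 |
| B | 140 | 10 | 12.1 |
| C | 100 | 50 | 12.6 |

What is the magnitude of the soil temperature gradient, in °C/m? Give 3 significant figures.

0.00910 °C/m

With T = a·x + b·y + c and A as origin, the differences give:
  60·a + (-15)·b = -0.4
  20·a + 25·b = +0.1
Eliminate b (×25 and ×(-15), subtract): 1800·a = -8.50 → a = ∂T/∂x = -0.004722
Back-substitute: b = ∂T/∂y = +0.007778.
|∇f| = √(-0.004722² + 0.007778²) = 0.009099 °C/m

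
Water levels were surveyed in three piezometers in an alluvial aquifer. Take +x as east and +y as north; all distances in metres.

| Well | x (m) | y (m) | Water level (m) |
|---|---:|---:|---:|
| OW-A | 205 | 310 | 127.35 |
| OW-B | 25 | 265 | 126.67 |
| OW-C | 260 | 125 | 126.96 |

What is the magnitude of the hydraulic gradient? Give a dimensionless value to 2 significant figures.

0.0043

Differences from OW-A: to OW-B (Δx, Δy, Δh) = (-180, -45, -0.68); to OW-C = (55, -185, -0.39).
Determinant of the coordinate differences = (-180)·(-185) − 55·(-45) = 35775.
∂h/∂x = [(-0.68)·(-185) − (-0.39)·(-45)] / 35775 = +0.003026
∂h/∂y = [(-180)·(-0.39) − 55·(-0.68)] / 35775 = +0.003008
|∇h| = √(0.003026² + 0.003008²) = 0.004267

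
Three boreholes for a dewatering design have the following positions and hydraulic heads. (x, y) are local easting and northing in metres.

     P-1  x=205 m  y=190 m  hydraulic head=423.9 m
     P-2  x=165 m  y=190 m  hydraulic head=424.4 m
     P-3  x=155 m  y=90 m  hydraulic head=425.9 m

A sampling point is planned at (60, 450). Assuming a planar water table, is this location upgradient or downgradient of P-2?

Three-point gradient (reference P-1): Δ to P-2 = (-40, 0, +0.5), Δ to P-3 = (-50, -100, +2.0).
∂h/∂x = -0.01250, ∂h/∂y = -0.01375 (det = 4000).
Head at (60, 450) = 423.9 + (-0.01250)·(-145) + (-0.01375)·(260) = 422.14 m.
That is lower than the 424.4 m at P-2, so the point is downgradient.

downgradient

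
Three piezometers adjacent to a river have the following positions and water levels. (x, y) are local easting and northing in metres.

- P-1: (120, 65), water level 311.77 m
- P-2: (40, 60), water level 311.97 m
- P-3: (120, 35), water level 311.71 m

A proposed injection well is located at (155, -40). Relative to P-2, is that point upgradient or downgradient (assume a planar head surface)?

downgradient

Taking P-1 as reference: P-2−P-1 = (-80, -5, +0.20); P-3−P-1 = (0, -30, -0.06).
Solve a·Δx + b·Δy = Δh: det = (-80)·(-30) − 0·(-5) = 2400.
∂h/∂x = [(+0.20)·(-30) − (-0.06)·(-5)] / 2400 = -0.002625
∂h/∂y = [(-80)·(-0.06) − 0·(+0.20)] / 2400 = +0.002000
Head at (155, -40) = 311.77 + (-0.002625)·(35) + (+0.002000)·(-105) = 311.47 m.
That is lower than the 311.97 m at P-2, so the point is downgradient.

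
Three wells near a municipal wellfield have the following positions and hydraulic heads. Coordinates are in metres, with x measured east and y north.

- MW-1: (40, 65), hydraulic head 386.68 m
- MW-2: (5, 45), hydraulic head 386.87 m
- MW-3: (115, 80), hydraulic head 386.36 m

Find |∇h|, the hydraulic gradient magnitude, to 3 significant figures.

Three-point gradient (reference MW-1): Δ to MW-2 = (-35, -20, +0.19), Δ to MW-3 = (75, 15, -0.32).
∂h/∂x = -0.003641, ∂h/∂y = -0.003128 (det = 975).
|∇h| = √(-0.003641² + -0.003128²) = 0.0048

0.00480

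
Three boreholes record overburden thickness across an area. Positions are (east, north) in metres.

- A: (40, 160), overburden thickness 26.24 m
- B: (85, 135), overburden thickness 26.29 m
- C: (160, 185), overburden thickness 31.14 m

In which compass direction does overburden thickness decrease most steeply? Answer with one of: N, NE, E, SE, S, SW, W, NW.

SW

Three-point gradient (reference A): Δ to B = (45, -25, +0.05), Δ to C = (120, 25, +4.90).
∂d/∂x = +0.03000, ∂d/∂y = +0.05200 (det = 4125).
Steepest decrease is along −∇f = (-0.03000 E, -0.05200 N) → southwest.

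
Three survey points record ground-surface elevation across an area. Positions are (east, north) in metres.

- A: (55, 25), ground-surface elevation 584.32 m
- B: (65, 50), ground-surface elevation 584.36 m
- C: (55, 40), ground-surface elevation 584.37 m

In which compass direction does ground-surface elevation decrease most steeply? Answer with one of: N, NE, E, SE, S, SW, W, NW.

SE

Three-point gradient (reference A): Δ to B = (10, 25, +0.04), Δ to C = (0, 15, +0.05).
∂z/∂x = -0.004333, ∂z/∂y = +0.003333 (det = 150).
Steepest decrease is along −∇f = (+0.004333 E, -0.003333 N) → southeast.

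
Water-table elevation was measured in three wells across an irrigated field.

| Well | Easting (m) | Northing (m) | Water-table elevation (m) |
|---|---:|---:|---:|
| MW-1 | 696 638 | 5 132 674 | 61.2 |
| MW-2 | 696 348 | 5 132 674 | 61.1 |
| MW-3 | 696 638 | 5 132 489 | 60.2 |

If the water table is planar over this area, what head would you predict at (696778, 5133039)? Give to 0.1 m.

63.2 m

∂h/∂x = (61.1 − 61.2) / (696348 − 696638) = +0.0003448
∂h/∂y = (60.2 − 61.2) / (5132489 − 5132674) = +0.005405
h(696778, 5133039) = 61.2 + (+0.0003448)·(140) + (+0.005405)·(365) = 61.2 +0.048 +1.973 = 63.221 m.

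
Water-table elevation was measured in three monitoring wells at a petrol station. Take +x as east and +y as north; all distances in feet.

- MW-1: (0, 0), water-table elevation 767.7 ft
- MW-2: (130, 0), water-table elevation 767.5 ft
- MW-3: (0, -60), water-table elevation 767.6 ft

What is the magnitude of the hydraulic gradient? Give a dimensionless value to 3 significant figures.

∂h/∂x = (767.5 − 767.7) / (130 − 0) = -0.001538
∂h/∂y = (767.6 − 767.7) / (-60 − 0) = +0.001667
|∇h| = √(-0.001538² + 0.001667²) = 0.002268

0.00227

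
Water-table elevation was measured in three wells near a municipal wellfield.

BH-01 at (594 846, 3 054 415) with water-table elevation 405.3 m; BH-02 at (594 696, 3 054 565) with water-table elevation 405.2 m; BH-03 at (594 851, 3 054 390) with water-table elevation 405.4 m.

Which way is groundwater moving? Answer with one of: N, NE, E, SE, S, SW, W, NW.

With h = a·x + b·y + c and BH-01 as origin, the differences give:
  (-150)·a + 150·b = -0.1
  5·a + (-25)·b = +0.1
Eliminate b (×(-25) and ×150, subtract): 3000·a = -12.50 → a = ∂h/∂x = -0.004167
Back-substitute: b = ∂h/∂y = -0.004833.
Flow = −∇h = (+0.004167 east, +0.004833 north), which points northeast.

NE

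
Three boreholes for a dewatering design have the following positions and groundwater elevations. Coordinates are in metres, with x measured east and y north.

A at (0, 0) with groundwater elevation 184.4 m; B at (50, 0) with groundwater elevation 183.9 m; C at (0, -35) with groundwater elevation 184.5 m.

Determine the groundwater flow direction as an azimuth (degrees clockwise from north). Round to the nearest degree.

074°

∂h/∂x = (183.9 − 184.4) / (50 − 0) = -0.01000
∂h/∂y = (184.5 − 184.4) / (-35 − 0) = -0.002857
Flow direction (−∇h) has components (+0.01000 E, +0.002857 N).
Azimuth = atan2(E, N) = atan2(+0.01000, +0.002857) = 74.1° ≈ 074°.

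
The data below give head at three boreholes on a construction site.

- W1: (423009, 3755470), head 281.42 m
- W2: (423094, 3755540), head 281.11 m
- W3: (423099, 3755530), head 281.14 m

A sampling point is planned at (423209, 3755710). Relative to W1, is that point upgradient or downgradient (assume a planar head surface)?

downgradient

Three-point gradient (reference W1): Δ to W2 = (85, 70, -0.31), Δ to W3 = (90, 60, -0.28).
∂h/∂x = -0.0008333, ∂h/∂y = -0.003417 (det = -1200).
Head at (423209, 3755710) = 281.42 + (-0.0008333)·(200) + (-0.003417)·(240) = 280.43 m.
That is lower than the 281.42 m at W1, so the point is downgradient.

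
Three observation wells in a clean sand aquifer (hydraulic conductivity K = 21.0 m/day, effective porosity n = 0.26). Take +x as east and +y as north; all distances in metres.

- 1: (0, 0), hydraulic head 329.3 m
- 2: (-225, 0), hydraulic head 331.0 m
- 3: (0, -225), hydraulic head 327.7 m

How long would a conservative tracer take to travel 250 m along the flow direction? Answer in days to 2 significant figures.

300 days

∂h/∂x = (331.0 − 329.3) / (-225 − 0) = -0.007556
∂h/∂y = (327.7 − 329.3) / (-225 − 0) = +0.007111
|∇h| = √(-0.007556² + 0.007111²) = 0.01038
Seepage velocity v = K·i/n = 21.0 × 0.01038 / 0.26 = 0.8384 m/day.
t = 250 / 0.8384 = 298.2 days.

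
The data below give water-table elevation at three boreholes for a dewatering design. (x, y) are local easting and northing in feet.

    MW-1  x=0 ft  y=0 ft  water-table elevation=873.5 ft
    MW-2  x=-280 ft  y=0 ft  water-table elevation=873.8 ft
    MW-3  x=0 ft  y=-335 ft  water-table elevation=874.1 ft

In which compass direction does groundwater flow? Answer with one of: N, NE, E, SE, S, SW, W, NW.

NE

∂h/∂x = (873.8 − 873.5) / (-280 − 0) = -0.001071
∂h/∂y = (874.1 − 873.5) / (-335 − 0) = -0.001791
Flow = −∇h = (+0.001071 east, +0.001791 north), which points northeast.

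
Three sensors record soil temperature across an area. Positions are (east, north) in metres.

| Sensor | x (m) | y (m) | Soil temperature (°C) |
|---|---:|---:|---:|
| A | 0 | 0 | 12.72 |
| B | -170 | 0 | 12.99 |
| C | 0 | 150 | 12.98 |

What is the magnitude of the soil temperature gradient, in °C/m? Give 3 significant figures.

0.00235 °C/m

∂T/∂x = (12.99 − 12.72) / (-170 − 0) = -0.001588
∂T/∂y = (12.98 − 12.72) / (150 − 0) = +0.001733
|∇f| = √(-0.001588² + 0.001733²) = 0.002351 °C/m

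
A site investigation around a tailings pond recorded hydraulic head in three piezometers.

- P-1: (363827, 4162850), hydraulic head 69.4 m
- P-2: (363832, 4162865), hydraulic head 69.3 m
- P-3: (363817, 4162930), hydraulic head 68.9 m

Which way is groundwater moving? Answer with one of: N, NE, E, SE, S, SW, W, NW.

N

Differences from P-1: to P-2 (Δx, Δy, Δh) = (5, 15, -0.1); to P-3 = (-10, 80, -0.5).
Solve a·Δx + b·Δy = Δh: det = 5·80 − (-10)·15 = 550.
∂h/∂x = [(-0.1)·80 − (-0.5)·15] / 550 = -0.0009091
∂h/∂y = [5·(-0.5) − (-10)·(-0.1)] / 550 = -0.006364
Flow = −∇h = (+0.0009091 east, +0.006364 north), which points north.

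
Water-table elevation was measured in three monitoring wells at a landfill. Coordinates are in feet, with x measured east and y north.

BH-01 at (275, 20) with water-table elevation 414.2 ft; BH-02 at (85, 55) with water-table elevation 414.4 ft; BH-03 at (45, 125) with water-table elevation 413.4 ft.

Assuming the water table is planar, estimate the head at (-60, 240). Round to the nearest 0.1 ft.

Differences from BH-01: to BH-02 (Δx, Δy, Δh) = (-190, 35, +0.2); to BH-03 = (-230, 105, -0.8).
Determinant of the coordinate differences = (-190)·105 − (-230)·35 = -11900.
∂h/∂x = [(+0.2)·105 − (-0.8)·35] / -11900 = -0.004118
∂h/∂y = [(-190)·(-0.8) − (-230)·(+0.2)] / -11900 = -0.01664
h(-60, 240) = 414.2 + (-0.004118)·(-335) + (-0.01664)·(220) = 414.2 +1.379 -3.661 = 411.919 ft.

411.9 ft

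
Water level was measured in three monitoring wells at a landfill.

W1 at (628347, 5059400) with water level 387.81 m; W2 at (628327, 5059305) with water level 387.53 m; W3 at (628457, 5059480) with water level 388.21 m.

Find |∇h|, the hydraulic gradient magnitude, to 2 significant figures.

Taking W1 as reference: W2−W1 = (-20, -95, -0.28); W3−W1 = (110, 80, +0.40).
Determinant of the coordinate differences = (-20)·80 − 110·(-95) = 8850.
∂h/∂x = [(-0.28)·80 − (+0.40)·(-95)] / 8850 = +0.001763
∂h/∂y = [(-20)·(+0.40) − 110·(-0.28)] / 8850 = +0.002576
|∇h| = √(0.001763² + 0.002576²) = 0.003122

0.0031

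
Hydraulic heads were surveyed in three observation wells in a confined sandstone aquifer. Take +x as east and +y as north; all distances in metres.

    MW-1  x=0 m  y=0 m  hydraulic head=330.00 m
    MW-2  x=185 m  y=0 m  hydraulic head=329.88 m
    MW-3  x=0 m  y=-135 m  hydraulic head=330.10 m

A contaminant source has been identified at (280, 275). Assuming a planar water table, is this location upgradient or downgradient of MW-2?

∂h/∂x = (329.88 − 330.00) / (185 − 0) = -0.0006486
∂h/∂y = (330.10 − 330.00) / (-135 − 0) = -0.0007407
Head at (280, 275) = 330.00 + (-0.0006486)·(280) + (-0.0007407)·(275) = 329.61 m.
That is lower than the 329.88 m at MW-2, so the point is downgradient.

downgradient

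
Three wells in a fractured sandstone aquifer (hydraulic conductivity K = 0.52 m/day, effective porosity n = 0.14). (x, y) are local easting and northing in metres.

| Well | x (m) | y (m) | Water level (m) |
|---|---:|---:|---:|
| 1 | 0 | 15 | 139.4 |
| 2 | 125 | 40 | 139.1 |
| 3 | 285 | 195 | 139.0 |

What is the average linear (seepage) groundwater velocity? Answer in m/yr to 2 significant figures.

5.0 m/yr

Three-point gradient (reference 1): Δ to 2 = (125, 25, -0.3), Δ to 3 = (285, 180, -0.4).
∂h/∂x = -0.002862, ∂h/∂y = +0.002309 (det = 15375).
|∇h| = √(-0.002862² + 0.002309²) = 0.003677
Seepage velocity v = K·i/n = 0.52 × 0.003677 / 0.14 = 0.01366 m/day = 4.989 m/yr.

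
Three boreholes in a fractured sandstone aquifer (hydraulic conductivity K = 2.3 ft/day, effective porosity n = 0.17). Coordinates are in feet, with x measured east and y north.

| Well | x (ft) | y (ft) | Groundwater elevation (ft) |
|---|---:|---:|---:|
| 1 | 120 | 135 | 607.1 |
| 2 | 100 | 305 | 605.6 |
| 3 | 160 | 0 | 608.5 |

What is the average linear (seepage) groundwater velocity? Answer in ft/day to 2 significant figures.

With h = a·x + b·y + c and 1 as origin, the differences give:
  (-20)·a + 170·b = -1.5
  40·a + (-135)·b = +1.4
Eliminate b (×(-135) and ×170, subtract): -4100·a = -35.50 → a = ∂h/∂x = +0.008659
Back-substitute: b = ∂h/∂y = -0.007805.
|∇h| = √(0.008659² + -0.007805²) = 0.01166
Seepage velocity v = K·i/n = 2.3 × 0.01166 / 0.17 = 0.1578 ft/day.

0.16 ft/day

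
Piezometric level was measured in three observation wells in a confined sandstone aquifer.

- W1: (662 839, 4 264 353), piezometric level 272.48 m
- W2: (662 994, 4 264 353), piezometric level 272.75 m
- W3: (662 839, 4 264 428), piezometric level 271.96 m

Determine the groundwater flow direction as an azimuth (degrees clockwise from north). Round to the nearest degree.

∂h/∂x = (272.75 − 272.48) / (662994 − 662839) = +0.001742
∂h/∂y = (271.96 − 272.48) / (4264428 − 4264353) = -0.006933
Flow direction (−∇h) has components (-0.001742 E, +0.006933 N).
Azimuth = atan2(E, N) = atan2(-0.001742, +0.006933) = 345.9° ≈ 346°.

346°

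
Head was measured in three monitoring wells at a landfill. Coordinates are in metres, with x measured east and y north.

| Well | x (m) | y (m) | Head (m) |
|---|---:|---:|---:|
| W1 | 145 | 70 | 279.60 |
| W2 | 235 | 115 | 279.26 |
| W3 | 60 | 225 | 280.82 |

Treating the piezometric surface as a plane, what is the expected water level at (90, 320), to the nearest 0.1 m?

281.1 m

With h = a·x + b·y + c and W1 as origin, the differences give:
  90·a + 45·b = -0.34
  (-85)·a + 155·b = +1.22
Eliminate b (×155 and ×45, subtract): 17775·a = -107.600 → a = ∂h/∂x = -0.006053
Back-substitute: b = ∂h/∂y = +0.004551.
h(90, 320) = 279.60 + (-0.006053)·(-55) + (+0.004551)·(250) = 279.60 +0.333 +1.138 = 281.071 m.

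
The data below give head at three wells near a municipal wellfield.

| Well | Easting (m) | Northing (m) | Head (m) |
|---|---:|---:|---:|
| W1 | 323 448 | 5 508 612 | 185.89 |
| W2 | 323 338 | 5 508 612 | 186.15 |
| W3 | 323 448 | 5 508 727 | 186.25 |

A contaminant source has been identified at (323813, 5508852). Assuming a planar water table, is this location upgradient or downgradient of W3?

downgradient

∂h/∂x = (186.15 − 185.89) / (323338 − 323448) = -0.002364
∂h/∂y = (186.25 − 185.89) / (5508727 − 5508612) = +0.003130
Head at (323813, 5508852) = 185.89 + (-0.002364)·(365) + (+0.003130)·(240) = 185.78 m.
That is lower than the 186.25 m at W3, so the point is downgradient.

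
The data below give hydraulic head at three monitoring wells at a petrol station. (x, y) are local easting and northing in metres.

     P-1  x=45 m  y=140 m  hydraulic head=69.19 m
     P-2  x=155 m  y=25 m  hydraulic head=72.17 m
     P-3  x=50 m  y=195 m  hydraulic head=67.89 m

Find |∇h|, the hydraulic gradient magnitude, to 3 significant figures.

0.0239

Three-point gradient (reference P-1): Δ to P-2 = (110, -115, +2.98), Δ to P-3 = (5, 55, -1.30).
∂h/∂x = +0.002174, ∂h/∂y = -0.02383 (det = 6625).
|∇h| = √(0.002174² + -0.02383²) = 0.02393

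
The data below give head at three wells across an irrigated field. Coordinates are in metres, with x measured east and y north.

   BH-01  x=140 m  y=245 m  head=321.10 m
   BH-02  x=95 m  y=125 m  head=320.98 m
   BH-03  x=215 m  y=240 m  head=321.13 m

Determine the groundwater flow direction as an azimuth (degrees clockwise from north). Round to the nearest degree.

209°

Differences from BH-01: to BH-02 (Δx, Δy, Δh) = (-45, -120, -0.12); to BH-03 = (75, -5, +0.03).
Determinant of the coordinate differences = (-45)·(-5) − 75·(-120) = 9225.
∂h/∂x = [(-0.12)·(-5) − (+0.03)·(-120)] / 9225 = +0.0004553
∂h/∂y = [(-45)·(+0.03) − 75·(-0.12)] / 9225 = +0.0008293
Flow direction (−∇h) has components (-0.0004553 E, -0.0008293 N).
Azimuth = atan2(E, N) = atan2(-0.0004553, -0.0008293) = 208.8° ≈ 209°.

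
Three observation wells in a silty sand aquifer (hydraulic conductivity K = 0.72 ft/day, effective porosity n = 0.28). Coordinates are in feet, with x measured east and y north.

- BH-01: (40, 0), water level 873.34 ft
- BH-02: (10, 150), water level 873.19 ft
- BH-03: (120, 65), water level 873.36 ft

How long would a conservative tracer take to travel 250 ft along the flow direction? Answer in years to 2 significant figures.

220 years

Taking BH-01 as reference: BH-02−BH-01 = (-30, 150, -0.15); BH-03−BH-01 = (80, 65, +0.02).
Determinant of the coordinate differences = (-30)·65 − 80·150 = -13950.
∂h/∂x = [(-0.15)·65 − (+0.02)·150] / -13950 = +0.0009140
∂h/∂y = [(-30)·(+0.02) − 80·(-0.15)] / -13950 = -0.0008172
|∇h| = √(0.0009140² + -0.0008172²) = 0.001226
Seepage velocity v = K·i/n = 0.72 × 0.001226 / 0.28 = 0.003153 ft/day.
t = 250 / 0.003153 = 7.929e+04 days = 217 years.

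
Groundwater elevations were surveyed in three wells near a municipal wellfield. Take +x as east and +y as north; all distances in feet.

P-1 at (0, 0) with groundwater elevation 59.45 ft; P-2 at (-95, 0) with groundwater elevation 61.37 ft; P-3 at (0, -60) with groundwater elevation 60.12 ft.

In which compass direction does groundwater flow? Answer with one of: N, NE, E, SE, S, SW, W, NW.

NE

∂h/∂x = (61.37 − 59.45) / (-95 − 0) = -0.02021
∂h/∂y = (60.12 − 59.45) / (-60 − 0) = -0.01117
Flow = −∇h = (+0.02021 east, +0.01117 north), which points northeast.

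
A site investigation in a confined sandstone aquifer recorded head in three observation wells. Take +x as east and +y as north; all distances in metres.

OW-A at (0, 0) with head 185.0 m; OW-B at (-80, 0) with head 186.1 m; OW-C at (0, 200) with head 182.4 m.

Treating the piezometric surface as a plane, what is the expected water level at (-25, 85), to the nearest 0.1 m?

∂h/∂x = (186.1 − 185.0) / (-80 − 0) = -0.01375
∂h/∂y = (182.4 − 185.0) / (200 − 0) = -0.01300
h(-25, 85) = 185.0 + (-0.01375)·(-25) + (-0.01300)·(85) = 185.0 +0.344 -1.105 = 184.239 m.

184.2 m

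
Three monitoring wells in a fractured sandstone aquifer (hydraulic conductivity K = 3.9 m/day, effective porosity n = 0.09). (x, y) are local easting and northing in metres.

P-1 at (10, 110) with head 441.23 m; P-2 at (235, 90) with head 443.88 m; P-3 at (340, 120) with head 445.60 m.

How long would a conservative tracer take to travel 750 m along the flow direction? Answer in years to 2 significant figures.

Three-point gradient (reference P-1): Δ to P-2 = (225, -20, +2.65), Δ to P-3 = (330, 10, +4.37).
∂h/∂x = +0.01287, ∂h/∂y = +0.01229 (det = 8850).
|∇h| = √(0.01287² + 0.01229²) = 0.0178
Seepage velocity v = K·i/n = 3.9 × 0.0178 / 0.09 = 0.7713 m/day.
t = 750 / 0.7713 = 972.4 days = 2.66 years.

2.7 years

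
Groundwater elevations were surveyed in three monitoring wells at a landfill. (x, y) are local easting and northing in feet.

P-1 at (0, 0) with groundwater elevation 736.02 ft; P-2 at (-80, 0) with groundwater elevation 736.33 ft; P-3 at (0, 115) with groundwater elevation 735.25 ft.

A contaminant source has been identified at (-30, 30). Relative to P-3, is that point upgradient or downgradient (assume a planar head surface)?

upgradient

∂h/∂x = (736.33 − 736.02) / (-80 − 0) = -0.003875
∂h/∂y = (735.25 − 736.02) / (115 − 0) = -0.006696
Head at (-30, 30) = 736.02 + (-0.003875)·(-30) + (-0.006696)·(30) = 735.94 ft.
That is higher than the 735.25 ft at P-3, so the point is upgradient.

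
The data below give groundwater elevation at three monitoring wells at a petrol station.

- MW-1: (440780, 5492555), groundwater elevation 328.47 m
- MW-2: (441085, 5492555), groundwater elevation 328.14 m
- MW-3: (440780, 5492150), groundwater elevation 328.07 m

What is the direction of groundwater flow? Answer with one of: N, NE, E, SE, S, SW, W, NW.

∂h/∂x = (328.14 − 328.47) / (441085 − 440780) = -0.001082
∂h/∂y = (328.07 − 328.47) / (5492150 − 5492555) = +0.0009877
Flow = −∇h = (+0.001082 east, -0.0009877 north), which points southeast.

SE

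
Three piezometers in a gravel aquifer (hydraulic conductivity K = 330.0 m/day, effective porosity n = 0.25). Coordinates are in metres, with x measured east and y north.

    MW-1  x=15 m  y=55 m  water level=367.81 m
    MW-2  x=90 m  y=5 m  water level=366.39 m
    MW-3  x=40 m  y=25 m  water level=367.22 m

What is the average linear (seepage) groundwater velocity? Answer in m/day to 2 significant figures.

Taking MW-1 as reference: MW-2−MW-1 = (75, -50, -1.42); MW-3−MW-1 = (25, -30, -0.59).
Solve a·Δx + b·Δy = Δh: det = 75·(-30) − 25·(-50) = -1000.
∂h/∂x = [(-1.42)·(-30) − (-0.59)·(-50)] / -1000 = -0.01310
∂h/∂y = [75·(-0.59) − 25·(-1.42)] / -1000 = +0.008750
|∇h| = √(-0.01310² + 0.008750²) = 0.01575
Seepage velocity v = K·i/n = 330.0 × 0.01575 / 0.25 = 20.79 m/day.

21 m/day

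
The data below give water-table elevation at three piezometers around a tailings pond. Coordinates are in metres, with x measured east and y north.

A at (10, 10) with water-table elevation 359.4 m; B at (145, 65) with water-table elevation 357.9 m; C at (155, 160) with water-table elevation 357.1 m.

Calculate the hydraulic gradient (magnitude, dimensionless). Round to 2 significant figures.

0.011

Three-point gradient (reference A): Δ to B = (135, 55, -1.5), Δ to C = (145, 150, -2.3).
∂h/∂x = -0.008024, ∂h/∂y = -0.007576 (det = 12275).
|∇h| = √(-0.008024² + -0.007576²) = 0.01104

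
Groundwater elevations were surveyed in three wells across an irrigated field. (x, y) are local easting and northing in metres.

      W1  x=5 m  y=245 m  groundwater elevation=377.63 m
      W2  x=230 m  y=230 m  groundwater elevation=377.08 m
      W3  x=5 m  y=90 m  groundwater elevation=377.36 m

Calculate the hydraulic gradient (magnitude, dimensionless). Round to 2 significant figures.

With h = a·x + b·y + c and W1 as origin, the differences give:
  225·a + (-15)·b = -0.55
  0·a + (-155)·b = -0.27
Eliminate b (×(-155) and ×(-15), subtract): -34875·a = 81.200 → a = ∂h/∂x = -0.002328
Back-substitute: b = ∂h/∂y = +0.001742.
|∇h| = √(-0.002328² + 0.001742²) = 0.002908

0.0029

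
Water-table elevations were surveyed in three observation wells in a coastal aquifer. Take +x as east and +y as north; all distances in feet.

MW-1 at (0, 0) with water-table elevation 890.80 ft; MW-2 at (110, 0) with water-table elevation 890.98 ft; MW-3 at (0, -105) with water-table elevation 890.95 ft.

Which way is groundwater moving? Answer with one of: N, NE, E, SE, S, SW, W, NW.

NW

∂h/∂x = (890.98 − 890.80) / (110 − 0) = +0.001636
∂h/∂y = (890.95 − 890.80) / (-105 − 0) = -0.001429
Flow = −∇h = (-0.001636 east, +0.001429 north), which points northwest.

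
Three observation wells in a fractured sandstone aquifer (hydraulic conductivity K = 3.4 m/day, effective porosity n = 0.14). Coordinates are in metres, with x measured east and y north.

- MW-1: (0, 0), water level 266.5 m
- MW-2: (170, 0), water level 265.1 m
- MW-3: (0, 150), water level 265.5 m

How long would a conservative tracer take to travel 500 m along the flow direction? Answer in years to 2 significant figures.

∂h/∂x = (265.1 − 266.5) / (170 − 0) = -0.008235
∂h/∂y = (265.5 − 266.5) / (150 − 0) = -0.006667
|∇h| = √(-0.008235² + -0.006667²) = 0.0106
Seepage velocity v = K·i/n = 3.4 × 0.0106 / 0.14 = 0.2574 m/day.
t = 500 / 0.2574 = 1943 days = 5.32 years.

5.3 years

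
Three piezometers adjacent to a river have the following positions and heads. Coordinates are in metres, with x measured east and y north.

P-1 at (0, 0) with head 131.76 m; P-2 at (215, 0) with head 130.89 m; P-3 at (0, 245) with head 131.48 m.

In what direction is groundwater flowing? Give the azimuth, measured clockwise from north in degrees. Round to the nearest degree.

∂h/∂x = (130.89 − 131.76) / (215 − 0) = -0.004047
∂h/∂y = (131.48 − 131.76) / (245 − 0) = -0.001143
Flow direction (−∇h) has components (+0.004047 E, +0.001143 N).
Azimuth = atan2(E, N) = atan2(+0.004047, +0.001143) = 74.2° ≈ 074°.

074°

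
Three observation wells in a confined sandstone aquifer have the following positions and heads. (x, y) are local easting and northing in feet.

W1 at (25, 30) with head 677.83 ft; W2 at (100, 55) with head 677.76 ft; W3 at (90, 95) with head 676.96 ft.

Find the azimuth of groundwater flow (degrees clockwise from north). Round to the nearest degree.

Taking W1 as reference: W2−W1 = (75, 25, -0.07); W3−W1 = (65, 65, -0.87).
Determinant of the coordinate differences = 75·65 − 65·25 = 3250.
∂h/∂x = [(-0.07)·65 − (-0.87)·25] / 3250 = +0.005292
∂h/∂y = [75·(-0.87) − 65·(-0.07)] / 3250 = -0.01868
Flow direction (−∇h) has components (-0.005292 E, +0.01868 N).
Azimuth = atan2(E, N) = atan2(-0.005292, +0.01868) = 344.2° ≈ 344°.

344°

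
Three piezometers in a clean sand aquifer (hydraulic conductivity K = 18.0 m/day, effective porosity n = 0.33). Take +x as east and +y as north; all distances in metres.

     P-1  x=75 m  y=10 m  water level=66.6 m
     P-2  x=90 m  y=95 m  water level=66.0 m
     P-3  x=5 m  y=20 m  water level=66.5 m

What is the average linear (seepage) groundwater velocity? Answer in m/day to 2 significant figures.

Three-point gradient (reference P-1): Δ to P-2 = (15, 85, -0.6), Δ to P-3 = (-70, 10, -0.1).
∂h/∂x = +0.0004098, ∂h/∂y = -0.007131 (det = 6100).
|∇h| = √(0.0004098² + -0.007131²) = 0.007143
Seepage velocity v = K·i/n = 18.0 × 0.007143 / 0.33 = 0.3896 m/day.

0.39 m/day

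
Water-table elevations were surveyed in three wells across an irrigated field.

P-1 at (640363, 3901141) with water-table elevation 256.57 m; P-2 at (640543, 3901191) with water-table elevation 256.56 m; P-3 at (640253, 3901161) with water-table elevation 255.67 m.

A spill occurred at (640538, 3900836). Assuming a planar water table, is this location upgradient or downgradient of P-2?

Differences from P-1: to P-2 (Δx, Δy, Δh) = (180, 50, -0.01); to P-3 = (-110, 20, -0.90).
Determinant of the coordinate differences = 180·20 − (-110)·50 = 9100.
∂h/∂x = [(-0.01)·20 − (-0.90)·50] / 9100 = +0.004923
∂h/∂y = [180·(-0.90) − (-110)·(-0.01)] / 9100 = -0.01792
Head at (640538, 3900836) = 256.57 + (+0.004923)·(175) + (-0.01792)·(-305) = 262.90 m.
That is higher than the 256.56 m at P-2, so the point is upgradient.

upgradient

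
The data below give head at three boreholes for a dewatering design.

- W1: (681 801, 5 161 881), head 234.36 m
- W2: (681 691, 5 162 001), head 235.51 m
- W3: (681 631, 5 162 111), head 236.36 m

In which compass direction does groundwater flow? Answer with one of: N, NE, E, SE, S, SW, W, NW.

SE

Differences from W1: to W2 (Δx, Δy, Δh) = (-110, 120, +1.15); to W3 = (-170, 230, +2.00).
Determinant of the coordinate differences = (-110)·230 − (-170)·120 = -4900.
∂h/∂x = [(+1.15)·230 − (+2.00)·120] / -4900 = -0.005000
∂h/∂y = [(-110)·(+2.00) − (-170)·(+1.15)] / -4900 = +0.005000
Flow = −∇h = (+0.005000 east, -0.005000 north), which points southeast.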